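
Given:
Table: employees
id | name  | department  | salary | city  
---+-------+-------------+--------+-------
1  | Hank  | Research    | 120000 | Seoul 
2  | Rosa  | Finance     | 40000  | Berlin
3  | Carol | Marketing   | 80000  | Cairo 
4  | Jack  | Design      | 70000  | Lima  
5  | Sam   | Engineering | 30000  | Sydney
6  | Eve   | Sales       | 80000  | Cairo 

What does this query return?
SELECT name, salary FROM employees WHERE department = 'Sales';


Filtering: department = 'Sales'
Matching rows: 1

1 rows:
Eve, 80000


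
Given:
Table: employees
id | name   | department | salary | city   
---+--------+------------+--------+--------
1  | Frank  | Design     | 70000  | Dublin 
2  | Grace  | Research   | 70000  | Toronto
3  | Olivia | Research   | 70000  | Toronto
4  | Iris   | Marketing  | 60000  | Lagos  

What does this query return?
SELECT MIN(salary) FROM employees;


Salaries: 70000, 70000, 70000, 60000
MIN = 60000

60000


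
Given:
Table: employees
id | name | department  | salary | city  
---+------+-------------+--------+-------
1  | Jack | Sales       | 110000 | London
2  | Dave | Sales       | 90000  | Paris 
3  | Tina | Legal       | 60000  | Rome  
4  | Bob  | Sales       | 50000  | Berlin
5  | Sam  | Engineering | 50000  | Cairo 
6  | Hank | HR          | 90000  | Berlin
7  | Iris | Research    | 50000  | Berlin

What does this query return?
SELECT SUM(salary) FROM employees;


SUM(salary) = 110000 + 90000 + 60000 + 50000 + 50000 + 90000 + 50000 = 500000

500000


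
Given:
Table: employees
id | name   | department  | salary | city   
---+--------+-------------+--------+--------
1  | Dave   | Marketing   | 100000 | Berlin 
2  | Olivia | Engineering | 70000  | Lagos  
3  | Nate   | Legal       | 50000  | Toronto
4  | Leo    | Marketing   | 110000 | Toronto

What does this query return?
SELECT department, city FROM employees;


Projecting columns: department, city

4 rows:
Marketing, Berlin
Engineering, Lagos
Legal, Toronto
Marketing, Toronto


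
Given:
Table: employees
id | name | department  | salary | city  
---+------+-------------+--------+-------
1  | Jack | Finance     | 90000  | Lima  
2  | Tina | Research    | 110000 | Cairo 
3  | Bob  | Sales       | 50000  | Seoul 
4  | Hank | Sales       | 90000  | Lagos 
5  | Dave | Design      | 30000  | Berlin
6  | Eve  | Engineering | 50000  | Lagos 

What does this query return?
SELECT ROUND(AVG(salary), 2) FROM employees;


SUM(salary) = 420000
COUNT = 6
ROUND(AVG, 2) = ROUND(420000 / 6, 2) = 70000.0

70000.0


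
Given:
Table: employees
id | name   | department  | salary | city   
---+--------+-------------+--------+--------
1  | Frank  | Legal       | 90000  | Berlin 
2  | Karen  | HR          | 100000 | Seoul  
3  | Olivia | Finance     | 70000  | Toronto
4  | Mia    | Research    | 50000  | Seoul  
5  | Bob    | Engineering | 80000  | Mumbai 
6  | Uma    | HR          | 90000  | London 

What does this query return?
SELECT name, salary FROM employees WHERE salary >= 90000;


Filtering: salary >= 90000
Matching: 3 rows

3 rows:
Frank, 90000
Karen, 100000
Uma, 90000


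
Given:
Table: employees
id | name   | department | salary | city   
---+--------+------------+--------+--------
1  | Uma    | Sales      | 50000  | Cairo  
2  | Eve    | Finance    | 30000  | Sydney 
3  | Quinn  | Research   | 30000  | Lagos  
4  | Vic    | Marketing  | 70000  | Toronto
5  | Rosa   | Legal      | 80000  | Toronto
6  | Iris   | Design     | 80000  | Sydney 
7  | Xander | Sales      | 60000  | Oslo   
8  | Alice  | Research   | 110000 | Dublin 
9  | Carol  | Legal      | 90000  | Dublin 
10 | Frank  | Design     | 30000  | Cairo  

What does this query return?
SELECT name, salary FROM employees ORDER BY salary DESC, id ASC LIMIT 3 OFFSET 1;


Sort by salary DESC (id ASC tiebreak), then skip 1 and take 3
Rows 2 through 4

3 rows:
Carol, 90000
Rosa, 80000
Iris, 80000


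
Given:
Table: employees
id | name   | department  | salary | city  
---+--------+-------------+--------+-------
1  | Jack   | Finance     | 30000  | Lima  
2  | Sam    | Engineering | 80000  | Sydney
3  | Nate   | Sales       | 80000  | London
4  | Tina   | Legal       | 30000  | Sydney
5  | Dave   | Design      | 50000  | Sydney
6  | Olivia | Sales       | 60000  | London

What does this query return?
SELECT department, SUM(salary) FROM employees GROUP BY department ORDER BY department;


Summing salary within each department:
  Design: 50000 = 50000
  Engineering: 80000 = 80000
  Finance: 30000 = 30000
  Legal: 30000 = 30000
  Sales: 80000 + 60000 = 140000


5 groups:
Design, 50000
Engineering, 80000
Finance, 30000
Legal, 30000
Sales, 140000


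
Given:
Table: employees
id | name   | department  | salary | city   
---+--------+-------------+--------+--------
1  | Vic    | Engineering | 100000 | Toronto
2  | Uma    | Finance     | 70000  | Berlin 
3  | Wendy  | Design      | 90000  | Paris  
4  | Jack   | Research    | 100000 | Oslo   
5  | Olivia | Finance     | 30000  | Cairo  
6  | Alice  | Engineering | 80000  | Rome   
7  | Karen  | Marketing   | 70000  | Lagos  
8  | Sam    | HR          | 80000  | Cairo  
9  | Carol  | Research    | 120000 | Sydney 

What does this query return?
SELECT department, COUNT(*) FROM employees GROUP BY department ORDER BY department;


Assigning each row to its department group:
  Vic -> Engineering
  Uma -> Finance
  Wendy -> Design
  Jack -> Research
  Olivia -> Finance
  Alice -> Engineering
  Karen -> Marketing
  Sam -> HR
  Carol -> Research


6 groups:
Design, 1
Engineering, 2
Finance, 2
HR, 1
Marketing, 1
Research, 2


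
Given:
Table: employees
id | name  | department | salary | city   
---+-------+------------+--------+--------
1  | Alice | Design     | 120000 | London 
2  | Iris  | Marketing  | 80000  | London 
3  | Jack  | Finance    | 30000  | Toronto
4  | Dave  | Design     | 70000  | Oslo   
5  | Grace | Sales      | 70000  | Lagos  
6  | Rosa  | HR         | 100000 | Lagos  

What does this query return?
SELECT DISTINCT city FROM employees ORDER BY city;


All 'city' values (row order): London, London, Toronto, Oslo, Lagos, Lagos
Removing duplicates leaves 4 unique value(s).

4 values:
Lagos
London
Oslo
Toronto


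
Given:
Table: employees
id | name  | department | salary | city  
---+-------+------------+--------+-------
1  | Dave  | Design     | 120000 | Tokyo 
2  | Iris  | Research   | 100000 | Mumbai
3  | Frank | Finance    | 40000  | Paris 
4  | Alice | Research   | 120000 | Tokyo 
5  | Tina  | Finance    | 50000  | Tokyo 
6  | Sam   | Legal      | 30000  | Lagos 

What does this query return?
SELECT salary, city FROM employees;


Projecting columns: salary, city

6 rows:
120000, Tokyo
100000, Mumbai
40000, Paris
120000, Tokyo
50000, Tokyo
30000, Lagos


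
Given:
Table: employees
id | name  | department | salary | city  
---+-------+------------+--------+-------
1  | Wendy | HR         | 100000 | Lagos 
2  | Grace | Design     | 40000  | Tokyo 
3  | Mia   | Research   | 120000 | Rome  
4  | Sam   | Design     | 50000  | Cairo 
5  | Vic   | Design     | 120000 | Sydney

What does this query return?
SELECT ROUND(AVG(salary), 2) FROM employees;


SUM(salary) = 430000
COUNT = 5
ROUND(AVG, 2) = ROUND(430000 / 5, 2) = 86000.0

86000.0


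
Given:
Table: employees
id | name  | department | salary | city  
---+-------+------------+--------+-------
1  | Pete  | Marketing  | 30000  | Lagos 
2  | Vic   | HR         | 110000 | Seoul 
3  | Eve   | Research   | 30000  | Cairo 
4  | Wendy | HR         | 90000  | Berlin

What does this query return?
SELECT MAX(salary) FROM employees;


Salaries: 30000, 110000, 30000, 90000
MAX = 110000

110000


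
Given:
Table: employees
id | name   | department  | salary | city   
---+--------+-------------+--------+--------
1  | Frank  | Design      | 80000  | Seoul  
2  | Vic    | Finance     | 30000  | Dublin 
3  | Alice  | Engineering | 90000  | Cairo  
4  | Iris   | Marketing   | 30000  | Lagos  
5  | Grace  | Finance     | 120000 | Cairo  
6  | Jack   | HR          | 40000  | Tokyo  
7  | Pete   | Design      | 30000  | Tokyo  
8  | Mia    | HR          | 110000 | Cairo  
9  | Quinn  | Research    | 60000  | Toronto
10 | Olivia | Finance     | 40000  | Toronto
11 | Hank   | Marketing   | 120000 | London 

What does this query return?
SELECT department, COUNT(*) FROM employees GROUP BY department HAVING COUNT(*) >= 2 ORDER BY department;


Groups with count >= 2:
  Design: 2 -> PASS
  Finance: 3 -> PASS
  HR: 2 -> PASS
  Marketing: 2 -> PASS
  Engineering: 1 -> filtered out
  Research: 1 -> filtered out


4 groups:
Design, 2
Finance, 3
HR, 2
Marketing, 2


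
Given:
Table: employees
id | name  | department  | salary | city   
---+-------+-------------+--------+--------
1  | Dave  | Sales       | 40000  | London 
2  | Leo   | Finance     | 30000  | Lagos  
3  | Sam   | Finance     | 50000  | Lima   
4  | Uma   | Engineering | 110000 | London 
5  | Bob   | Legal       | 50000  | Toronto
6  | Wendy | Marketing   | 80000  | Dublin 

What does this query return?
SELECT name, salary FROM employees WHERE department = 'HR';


Filtering: department = 'HR'
Matching rows: 0

Empty result set (0 rows)


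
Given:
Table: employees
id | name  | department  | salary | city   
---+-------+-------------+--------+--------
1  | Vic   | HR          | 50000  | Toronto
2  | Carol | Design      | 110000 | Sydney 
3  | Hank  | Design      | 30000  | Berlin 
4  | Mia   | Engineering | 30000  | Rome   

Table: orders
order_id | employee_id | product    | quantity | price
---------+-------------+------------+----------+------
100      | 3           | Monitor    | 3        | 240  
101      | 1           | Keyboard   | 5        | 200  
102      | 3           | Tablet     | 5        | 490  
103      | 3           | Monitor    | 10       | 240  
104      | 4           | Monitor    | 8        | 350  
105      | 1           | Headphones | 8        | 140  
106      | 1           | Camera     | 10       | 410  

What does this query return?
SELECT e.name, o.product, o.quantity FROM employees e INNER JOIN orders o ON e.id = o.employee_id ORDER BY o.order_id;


Joining employees.id = orders.employee_id:
  employee Hank (id=3) -> order Monitor
  employee Vic (id=1) -> order Keyboard
  employee Hank (id=3) -> order Tablet
  employee Hank (id=3) -> order Monitor
  employee Mia (id=4) -> order Monitor
  employee Vic (id=1) -> order Headphones
  employee Vic (id=1) -> order Camera


7 rows:
Hank, Monitor, 3
Vic, Keyboard, 5
Hank, Tablet, 5
Hank, Monitor, 10
Mia, Monitor, 8
Vic, Headphones, 8
Vic, Camera, 10


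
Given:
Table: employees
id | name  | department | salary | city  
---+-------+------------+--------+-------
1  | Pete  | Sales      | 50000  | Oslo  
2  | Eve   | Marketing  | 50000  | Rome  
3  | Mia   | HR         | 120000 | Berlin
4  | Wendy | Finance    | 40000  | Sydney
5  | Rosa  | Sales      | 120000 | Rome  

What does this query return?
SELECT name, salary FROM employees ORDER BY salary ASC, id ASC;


Sorting by salary ASC, then id ASC for ties

5 rows:
Wendy, 40000
Pete, 50000
Eve, 50000
Mia, 120000
Rosa, 120000


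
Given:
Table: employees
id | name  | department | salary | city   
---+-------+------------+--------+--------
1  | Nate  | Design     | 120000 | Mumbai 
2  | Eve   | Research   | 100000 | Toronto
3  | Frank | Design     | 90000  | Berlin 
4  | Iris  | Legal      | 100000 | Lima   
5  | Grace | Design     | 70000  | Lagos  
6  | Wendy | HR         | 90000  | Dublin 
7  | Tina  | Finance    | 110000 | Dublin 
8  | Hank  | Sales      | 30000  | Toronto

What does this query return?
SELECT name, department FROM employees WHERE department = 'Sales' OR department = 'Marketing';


Filtering: department = 'Sales' OR 'Marketing'
Matching: 1 rows

1 rows:
Hank, Sales


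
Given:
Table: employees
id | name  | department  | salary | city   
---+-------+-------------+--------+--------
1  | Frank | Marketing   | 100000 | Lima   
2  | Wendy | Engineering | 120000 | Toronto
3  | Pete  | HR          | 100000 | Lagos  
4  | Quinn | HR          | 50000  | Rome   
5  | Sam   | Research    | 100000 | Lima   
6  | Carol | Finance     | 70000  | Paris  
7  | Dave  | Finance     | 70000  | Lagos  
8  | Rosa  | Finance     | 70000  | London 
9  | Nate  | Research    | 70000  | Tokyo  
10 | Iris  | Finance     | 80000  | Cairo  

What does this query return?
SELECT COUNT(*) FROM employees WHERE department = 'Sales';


Counting rows where department = 'Sales'


0


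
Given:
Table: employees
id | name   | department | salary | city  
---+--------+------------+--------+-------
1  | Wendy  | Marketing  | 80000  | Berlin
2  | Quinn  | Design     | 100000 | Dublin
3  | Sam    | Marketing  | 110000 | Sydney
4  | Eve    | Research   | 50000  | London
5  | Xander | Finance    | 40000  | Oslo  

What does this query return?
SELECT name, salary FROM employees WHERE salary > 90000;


Filtering: salary > 90000
Matching: 2 rows

2 rows:
Quinn, 100000
Sam, 110000


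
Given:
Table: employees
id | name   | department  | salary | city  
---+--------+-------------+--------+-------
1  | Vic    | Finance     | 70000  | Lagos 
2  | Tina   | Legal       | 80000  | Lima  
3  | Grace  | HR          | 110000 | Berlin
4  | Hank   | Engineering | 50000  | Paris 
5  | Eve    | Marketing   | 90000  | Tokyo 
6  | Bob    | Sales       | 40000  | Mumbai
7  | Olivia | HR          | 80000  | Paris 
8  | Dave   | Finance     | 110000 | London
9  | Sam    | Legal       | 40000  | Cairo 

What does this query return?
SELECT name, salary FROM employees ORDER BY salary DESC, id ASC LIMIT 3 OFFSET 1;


Sort by salary DESC (id ASC tiebreak), then skip 1 and take 3
Rows 2 through 4

3 rows:
Dave, 110000
Eve, 90000
Tina, 80000


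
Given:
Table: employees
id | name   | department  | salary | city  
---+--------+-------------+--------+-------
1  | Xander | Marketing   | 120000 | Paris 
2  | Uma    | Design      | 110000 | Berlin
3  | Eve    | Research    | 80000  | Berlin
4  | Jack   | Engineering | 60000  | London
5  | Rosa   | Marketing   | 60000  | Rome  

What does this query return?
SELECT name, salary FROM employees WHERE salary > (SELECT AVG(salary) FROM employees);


Subquery: AVG(salary) = 86000.0
Filtering: salary > 86000.0
  Xander (120000) -> MATCH
  Uma (110000) -> MATCH


2 rows:
Xander, 120000
Uma, 110000


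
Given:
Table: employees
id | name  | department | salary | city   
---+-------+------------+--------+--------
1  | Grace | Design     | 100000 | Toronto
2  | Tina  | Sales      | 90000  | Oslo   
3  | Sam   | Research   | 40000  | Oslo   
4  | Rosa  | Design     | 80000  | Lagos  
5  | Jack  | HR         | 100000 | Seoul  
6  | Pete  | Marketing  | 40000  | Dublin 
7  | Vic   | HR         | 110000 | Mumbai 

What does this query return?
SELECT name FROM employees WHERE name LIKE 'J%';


LIKE 'J%' matches names starting with 'J'
Matching: 1

1 rows:
Jack


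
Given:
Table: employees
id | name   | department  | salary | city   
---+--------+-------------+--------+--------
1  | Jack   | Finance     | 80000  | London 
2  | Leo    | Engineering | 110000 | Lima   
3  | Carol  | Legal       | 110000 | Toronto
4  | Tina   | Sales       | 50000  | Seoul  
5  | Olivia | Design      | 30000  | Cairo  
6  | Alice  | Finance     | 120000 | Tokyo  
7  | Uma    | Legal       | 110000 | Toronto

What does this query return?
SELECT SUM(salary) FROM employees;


SUM(salary) = 80000 + 110000 + 110000 + 50000 + 30000 + 120000 + 110000 = 610000

610000


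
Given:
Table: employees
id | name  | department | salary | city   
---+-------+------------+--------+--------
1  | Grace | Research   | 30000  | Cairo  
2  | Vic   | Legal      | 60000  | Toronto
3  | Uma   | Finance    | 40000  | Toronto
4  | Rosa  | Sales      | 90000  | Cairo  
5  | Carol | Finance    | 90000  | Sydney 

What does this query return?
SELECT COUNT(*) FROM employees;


COUNT(*) counts all rows

5


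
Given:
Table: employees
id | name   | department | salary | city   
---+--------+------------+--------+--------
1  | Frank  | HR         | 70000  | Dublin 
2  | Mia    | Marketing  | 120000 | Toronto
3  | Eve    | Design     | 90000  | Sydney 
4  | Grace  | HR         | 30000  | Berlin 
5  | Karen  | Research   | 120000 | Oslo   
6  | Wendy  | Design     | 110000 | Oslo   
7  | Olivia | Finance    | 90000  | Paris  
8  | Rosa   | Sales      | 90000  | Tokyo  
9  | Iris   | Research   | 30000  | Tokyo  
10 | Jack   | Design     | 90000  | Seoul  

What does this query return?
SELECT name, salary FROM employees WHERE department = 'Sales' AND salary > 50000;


Filtering: department = 'Sales' AND salary > 50000
Matching: 1 rows

1 rows:
Rosa, 90000


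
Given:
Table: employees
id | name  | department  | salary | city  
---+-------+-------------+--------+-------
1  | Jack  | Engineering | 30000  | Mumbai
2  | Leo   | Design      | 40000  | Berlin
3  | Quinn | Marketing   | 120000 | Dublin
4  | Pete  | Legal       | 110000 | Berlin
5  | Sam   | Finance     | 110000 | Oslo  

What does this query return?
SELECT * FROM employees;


SELECT * returns all 5 rows with all columns

5 rows:
1, Jack, Engineering, 30000, Mumbai
2, Leo, Design, 40000, Berlin
3, Quinn, Marketing, 120000, Dublin
4, Pete, Legal, 110000, Berlin
5, Sam, Finance, 110000, Oslo


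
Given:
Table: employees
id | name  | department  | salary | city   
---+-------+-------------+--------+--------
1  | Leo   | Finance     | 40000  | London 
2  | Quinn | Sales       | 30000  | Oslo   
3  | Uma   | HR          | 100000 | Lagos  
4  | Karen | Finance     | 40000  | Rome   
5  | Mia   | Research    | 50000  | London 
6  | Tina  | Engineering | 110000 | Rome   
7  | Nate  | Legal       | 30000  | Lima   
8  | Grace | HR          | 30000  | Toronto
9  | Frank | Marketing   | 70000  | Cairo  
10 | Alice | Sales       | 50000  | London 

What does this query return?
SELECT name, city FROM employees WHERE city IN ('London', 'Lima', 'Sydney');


Filtering: city IN ('London', 'Lima', 'Sydney')
Matching: 4 rows

4 rows:
Leo, London
Mia, London
Nate, Lima
Alice, London


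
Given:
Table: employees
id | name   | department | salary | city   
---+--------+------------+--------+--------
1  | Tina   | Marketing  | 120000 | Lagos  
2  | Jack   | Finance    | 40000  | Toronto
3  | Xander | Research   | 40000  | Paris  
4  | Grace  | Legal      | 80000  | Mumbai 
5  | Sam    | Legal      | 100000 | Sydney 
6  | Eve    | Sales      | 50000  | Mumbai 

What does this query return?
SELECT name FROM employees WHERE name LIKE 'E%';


LIKE 'E%' matches names starting with 'E'
Matching: 1

1 rows:
Eve


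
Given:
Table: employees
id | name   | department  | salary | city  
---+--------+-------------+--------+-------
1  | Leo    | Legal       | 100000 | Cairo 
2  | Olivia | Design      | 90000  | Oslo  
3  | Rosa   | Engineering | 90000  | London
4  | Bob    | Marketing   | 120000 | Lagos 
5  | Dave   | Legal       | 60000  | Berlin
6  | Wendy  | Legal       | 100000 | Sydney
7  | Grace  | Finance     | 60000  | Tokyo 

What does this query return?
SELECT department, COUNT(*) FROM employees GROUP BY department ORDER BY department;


Assigning each row to its department group:
  Leo -> Legal
  Olivia -> Design
  Rosa -> Engineering
  Bob -> Marketing
  Dave -> Legal
  Wendy -> Legal
  Grace -> Finance


5 groups:
Design, 1
Engineering, 1
Finance, 1
Legal, 3
Marketing, 1


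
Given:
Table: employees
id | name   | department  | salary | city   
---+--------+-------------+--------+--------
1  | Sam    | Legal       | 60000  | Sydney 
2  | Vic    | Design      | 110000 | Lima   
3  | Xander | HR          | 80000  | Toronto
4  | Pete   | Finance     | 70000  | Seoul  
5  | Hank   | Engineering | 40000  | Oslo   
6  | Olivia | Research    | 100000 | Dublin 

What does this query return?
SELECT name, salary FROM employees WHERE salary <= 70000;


Filtering: salary <= 70000
Matching: 3 rows

3 rows:
Sam, 60000
Pete, 70000
Hank, 40000


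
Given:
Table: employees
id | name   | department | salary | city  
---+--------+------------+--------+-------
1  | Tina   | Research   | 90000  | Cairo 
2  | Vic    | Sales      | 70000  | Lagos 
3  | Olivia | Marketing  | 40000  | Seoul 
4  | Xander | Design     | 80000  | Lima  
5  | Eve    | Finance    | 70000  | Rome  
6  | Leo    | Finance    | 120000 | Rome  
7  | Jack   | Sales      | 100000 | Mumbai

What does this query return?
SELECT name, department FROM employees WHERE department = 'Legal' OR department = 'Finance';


Filtering: department = 'Legal' OR 'Finance'
Matching: 2 rows

2 rows:
Eve, Finance
Leo, Finance


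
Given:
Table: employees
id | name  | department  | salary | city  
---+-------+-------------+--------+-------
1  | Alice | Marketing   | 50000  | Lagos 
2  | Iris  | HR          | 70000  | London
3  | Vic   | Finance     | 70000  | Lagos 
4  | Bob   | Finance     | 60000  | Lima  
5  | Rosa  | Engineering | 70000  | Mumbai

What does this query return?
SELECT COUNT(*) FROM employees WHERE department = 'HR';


Counting rows where department = 'HR'
  Iris -> MATCH


1


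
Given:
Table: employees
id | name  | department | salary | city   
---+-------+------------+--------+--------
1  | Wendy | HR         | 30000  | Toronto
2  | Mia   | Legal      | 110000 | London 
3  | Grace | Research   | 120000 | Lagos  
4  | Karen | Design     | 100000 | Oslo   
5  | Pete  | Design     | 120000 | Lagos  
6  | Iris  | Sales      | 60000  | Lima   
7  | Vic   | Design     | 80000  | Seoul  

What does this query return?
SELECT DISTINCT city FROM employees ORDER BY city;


All 'city' values (row order): Toronto, London, Lagos, Oslo, Lagos, Lima, Seoul
Removing duplicates leaves 6 unique value(s).

6 values:
Lagos
Lima
London
Oslo
Seoul
Toronto


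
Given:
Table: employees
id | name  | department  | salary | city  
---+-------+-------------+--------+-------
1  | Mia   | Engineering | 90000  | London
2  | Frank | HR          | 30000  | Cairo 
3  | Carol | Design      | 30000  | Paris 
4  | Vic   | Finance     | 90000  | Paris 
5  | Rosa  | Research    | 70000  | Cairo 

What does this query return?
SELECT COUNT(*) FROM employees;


COUNT(*) counts all rows

5


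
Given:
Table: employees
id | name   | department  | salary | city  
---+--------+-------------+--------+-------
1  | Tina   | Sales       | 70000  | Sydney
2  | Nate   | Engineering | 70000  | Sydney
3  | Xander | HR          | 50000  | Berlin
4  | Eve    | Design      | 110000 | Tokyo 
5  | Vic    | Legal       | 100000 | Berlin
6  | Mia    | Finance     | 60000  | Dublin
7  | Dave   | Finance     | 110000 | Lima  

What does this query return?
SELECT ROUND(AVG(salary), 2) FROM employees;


SUM(salary) = 570000
COUNT = 7
ROUND(AVG, 2) = ROUND(570000 / 7, 2) = 81428.57

81428.57


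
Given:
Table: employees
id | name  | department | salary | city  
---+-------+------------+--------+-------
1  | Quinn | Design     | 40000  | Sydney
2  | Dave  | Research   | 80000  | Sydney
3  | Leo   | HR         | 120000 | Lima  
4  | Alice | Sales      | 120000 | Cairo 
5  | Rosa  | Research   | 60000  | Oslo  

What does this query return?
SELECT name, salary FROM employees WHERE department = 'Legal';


Filtering: department = 'Legal'
Matching rows: 0

Empty result set (0 rows)


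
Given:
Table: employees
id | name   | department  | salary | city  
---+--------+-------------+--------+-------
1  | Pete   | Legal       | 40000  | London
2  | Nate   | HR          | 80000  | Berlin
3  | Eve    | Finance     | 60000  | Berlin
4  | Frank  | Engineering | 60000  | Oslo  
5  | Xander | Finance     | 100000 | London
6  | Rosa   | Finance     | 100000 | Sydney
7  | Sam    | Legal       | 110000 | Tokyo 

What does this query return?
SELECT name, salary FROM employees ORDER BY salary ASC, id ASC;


Sorting by salary ASC, then id ASC for ties

7 rows:
Pete, 40000
Eve, 60000
Frank, 60000
Nate, 80000
Xander, 100000
Rosa, 100000
Sam, 110000


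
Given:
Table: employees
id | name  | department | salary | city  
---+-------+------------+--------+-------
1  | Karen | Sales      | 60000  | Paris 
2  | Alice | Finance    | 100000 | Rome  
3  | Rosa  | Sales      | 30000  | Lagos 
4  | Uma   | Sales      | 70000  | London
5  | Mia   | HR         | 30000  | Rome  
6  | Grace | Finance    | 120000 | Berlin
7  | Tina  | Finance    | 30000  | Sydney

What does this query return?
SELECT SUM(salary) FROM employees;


SUM(salary) = 60000 + 100000 + 30000 + 70000 + 30000 + 120000 + 30000 = 440000

440000


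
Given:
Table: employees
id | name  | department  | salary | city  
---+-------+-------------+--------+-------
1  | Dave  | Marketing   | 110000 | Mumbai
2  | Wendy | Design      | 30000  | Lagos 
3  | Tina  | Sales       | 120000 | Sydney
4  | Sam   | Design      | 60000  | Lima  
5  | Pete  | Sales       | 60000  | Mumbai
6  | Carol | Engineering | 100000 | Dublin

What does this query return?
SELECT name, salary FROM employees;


Projecting columns: name, salary

6 rows:
Dave, 110000
Wendy, 30000
Tina, 120000
Sam, 60000
Pete, 60000
Carol, 100000


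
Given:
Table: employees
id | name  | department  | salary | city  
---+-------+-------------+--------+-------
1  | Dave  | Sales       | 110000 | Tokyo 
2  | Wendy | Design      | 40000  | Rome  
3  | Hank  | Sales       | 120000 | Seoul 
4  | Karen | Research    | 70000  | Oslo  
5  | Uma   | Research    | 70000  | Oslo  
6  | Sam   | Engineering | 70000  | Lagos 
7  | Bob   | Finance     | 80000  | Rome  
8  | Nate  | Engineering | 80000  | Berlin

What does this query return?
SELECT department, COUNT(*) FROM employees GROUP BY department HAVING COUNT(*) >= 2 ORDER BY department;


Groups with count >= 2:
  Engineering: 2 -> PASS
  Research: 2 -> PASS
  Sales: 2 -> PASS
  Design: 1 -> filtered out
  Finance: 1 -> filtered out


3 groups:
Engineering, 2
Research, 2
Sales, 2


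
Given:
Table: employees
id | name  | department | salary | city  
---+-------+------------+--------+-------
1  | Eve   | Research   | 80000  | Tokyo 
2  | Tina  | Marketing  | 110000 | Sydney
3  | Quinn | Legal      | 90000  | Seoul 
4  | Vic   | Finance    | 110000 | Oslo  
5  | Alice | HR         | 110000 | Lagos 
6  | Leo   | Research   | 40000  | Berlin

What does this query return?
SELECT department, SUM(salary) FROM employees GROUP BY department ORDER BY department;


Summing salary within each department:
  Finance: 110000 = 110000
  HR: 110000 = 110000
  Legal: 90000 = 90000
  Marketing: 110000 = 110000
  Research: 80000 + 40000 = 120000


5 groups:
Finance, 110000
HR, 110000
Legal, 90000
Marketing, 110000
Research, 120000


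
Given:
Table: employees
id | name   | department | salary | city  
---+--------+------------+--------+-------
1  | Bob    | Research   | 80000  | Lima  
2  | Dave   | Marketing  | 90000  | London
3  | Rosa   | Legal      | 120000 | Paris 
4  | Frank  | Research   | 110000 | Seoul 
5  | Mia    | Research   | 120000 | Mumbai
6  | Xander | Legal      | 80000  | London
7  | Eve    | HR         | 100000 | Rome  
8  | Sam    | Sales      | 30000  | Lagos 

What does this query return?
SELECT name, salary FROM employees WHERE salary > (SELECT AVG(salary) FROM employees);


Subquery: AVG(salary) = 91250.0
Filtering: salary > 91250.0
  Rosa (120000) -> MATCH
  Frank (110000) -> MATCH
  Mia (120000) -> MATCH
  Eve (100000) -> MATCH


4 rows:
Rosa, 120000
Frank, 110000
Mia, 120000
Eve, 100000


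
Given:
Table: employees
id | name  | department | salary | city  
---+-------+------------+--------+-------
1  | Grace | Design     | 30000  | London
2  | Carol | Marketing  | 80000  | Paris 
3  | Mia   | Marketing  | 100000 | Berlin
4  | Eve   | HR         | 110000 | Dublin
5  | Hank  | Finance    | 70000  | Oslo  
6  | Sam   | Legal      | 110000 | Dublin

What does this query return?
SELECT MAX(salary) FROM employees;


Salaries: 30000, 80000, 100000, 110000, 70000, 110000
MAX = 110000

110000


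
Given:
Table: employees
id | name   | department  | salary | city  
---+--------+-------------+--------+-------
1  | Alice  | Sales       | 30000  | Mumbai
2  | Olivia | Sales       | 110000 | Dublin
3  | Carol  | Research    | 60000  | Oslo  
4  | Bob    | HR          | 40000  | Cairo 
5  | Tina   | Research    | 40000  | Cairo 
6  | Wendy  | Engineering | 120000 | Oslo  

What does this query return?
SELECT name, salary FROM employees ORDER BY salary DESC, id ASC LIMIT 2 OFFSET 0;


Sort by salary DESC (id ASC tiebreak), then skip 0 and take 2
Rows 1 through 2

2 rows:
Wendy, 120000
Olivia, 110000


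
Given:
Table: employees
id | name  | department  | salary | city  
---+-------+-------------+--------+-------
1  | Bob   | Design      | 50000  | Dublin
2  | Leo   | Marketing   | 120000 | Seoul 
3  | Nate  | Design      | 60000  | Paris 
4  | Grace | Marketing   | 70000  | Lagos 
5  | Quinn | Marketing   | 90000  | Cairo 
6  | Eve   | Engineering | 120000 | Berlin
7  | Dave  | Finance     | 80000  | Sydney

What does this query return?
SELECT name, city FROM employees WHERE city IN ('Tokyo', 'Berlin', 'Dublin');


Filtering: city IN ('Tokyo', 'Berlin', 'Dublin')
Matching: 2 rows

2 rows:
Bob, Dublin
Eve, Berlin


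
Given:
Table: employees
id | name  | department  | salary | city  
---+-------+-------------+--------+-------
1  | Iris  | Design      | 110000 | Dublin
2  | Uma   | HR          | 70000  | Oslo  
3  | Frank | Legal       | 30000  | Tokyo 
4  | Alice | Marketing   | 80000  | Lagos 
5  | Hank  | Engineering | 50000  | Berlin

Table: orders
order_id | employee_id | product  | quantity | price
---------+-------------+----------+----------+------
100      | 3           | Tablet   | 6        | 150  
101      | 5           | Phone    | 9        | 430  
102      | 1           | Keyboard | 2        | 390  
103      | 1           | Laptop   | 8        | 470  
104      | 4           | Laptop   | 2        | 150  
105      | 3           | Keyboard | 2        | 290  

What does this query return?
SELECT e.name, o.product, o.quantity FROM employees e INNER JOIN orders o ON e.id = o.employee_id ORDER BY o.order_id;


Joining employees.id = orders.employee_id:
  employee Frank (id=3) -> order Tablet
  employee Hank (id=5) -> order Phone
  employee Iris (id=1) -> order Keyboard
  employee Iris (id=1) -> order Laptop
  employee Alice (id=4) -> order Laptop
  employee Frank (id=3) -> order Keyboard


6 rows:
Frank, Tablet, 6
Hank, Phone, 9
Iris, Keyboard, 2
Iris, Laptop, 8
Alice, Laptop, 2
Frank, Keyboard, 2


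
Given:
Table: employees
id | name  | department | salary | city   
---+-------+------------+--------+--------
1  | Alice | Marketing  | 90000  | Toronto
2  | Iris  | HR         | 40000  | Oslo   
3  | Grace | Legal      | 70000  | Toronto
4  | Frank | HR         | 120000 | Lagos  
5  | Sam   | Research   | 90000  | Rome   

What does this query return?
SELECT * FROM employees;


SELECT * returns all 5 rows with all columns

5 rows:
1, Alice, Marketing, 90000, Toronto
2, Iris, HR, 40000, Oslo
3, Grace, Legal, 70000, Toronto
4, Frank, HR, 120000, Lagos
5, Sam, Research, 90000, Rome


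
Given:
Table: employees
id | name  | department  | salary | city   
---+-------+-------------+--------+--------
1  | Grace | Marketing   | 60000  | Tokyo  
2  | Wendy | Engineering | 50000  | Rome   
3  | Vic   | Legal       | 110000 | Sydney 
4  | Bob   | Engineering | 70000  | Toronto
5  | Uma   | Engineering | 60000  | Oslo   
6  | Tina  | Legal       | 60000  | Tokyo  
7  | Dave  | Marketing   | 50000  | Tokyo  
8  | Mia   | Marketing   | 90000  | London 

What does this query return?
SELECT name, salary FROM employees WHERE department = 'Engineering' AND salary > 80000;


Filtering: department = 'Engineering' AND salary > 80000
Matching: 0 rows

Empty result set (0 rows)


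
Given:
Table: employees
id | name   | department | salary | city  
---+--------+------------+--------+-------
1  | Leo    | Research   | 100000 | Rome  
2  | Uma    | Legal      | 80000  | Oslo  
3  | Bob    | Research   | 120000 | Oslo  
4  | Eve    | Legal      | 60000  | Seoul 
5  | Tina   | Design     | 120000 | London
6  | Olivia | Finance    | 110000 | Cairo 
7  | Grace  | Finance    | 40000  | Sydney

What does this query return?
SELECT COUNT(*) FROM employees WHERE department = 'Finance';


Counting rows where department = 'Finance'
  Olivia -> MATCH
  Grace -> MATCH


2


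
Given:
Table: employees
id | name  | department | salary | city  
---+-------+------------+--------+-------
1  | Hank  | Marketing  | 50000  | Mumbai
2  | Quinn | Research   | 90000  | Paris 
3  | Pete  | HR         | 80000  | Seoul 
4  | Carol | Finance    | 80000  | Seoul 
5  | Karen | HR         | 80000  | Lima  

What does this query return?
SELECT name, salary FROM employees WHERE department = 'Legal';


Filtering: department = 'Legal'
Matching rows: 0

Empty result set (0 rows)


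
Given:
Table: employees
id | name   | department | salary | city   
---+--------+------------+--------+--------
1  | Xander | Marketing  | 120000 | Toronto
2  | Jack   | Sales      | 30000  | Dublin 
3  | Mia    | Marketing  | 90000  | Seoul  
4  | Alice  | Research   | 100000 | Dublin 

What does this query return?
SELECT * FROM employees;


SELECT * returns all 4 rows with all columns

4 rows:
1, Xander, Marketing, 120000, Toronto
2, Jack, Sales, 30000, Dublin
3, Mia, Marketing, 90000, Seoul
4, Alice, Research, 100000, Dublin


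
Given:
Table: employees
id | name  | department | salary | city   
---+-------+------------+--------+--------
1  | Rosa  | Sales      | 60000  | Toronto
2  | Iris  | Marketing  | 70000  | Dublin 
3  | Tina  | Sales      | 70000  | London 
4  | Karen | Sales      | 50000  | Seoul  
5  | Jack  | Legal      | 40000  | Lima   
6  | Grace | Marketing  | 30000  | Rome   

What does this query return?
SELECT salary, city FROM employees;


Projecting columns: salary, city

6 rows:
60000, Toronto
70000, Dublin
70000, London
50000, Seoul
40000, Lima
30000, Rome


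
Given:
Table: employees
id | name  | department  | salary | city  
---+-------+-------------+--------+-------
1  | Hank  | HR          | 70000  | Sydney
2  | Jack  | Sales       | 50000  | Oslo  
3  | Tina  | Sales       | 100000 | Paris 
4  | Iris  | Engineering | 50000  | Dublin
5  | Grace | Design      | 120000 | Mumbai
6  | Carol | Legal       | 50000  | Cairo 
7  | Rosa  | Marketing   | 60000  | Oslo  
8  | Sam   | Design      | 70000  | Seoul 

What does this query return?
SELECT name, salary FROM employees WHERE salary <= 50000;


Filtering: salary <= 50000
Matching: 3 rows

3 rows:
Jack, 50000
Iris, 50000
Carol, 50000


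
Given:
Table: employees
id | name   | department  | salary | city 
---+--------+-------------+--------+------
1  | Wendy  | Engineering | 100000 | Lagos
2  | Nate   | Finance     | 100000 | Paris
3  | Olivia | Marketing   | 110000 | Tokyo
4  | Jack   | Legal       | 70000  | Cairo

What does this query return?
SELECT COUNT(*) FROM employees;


COUNT(*) counts all rows

4


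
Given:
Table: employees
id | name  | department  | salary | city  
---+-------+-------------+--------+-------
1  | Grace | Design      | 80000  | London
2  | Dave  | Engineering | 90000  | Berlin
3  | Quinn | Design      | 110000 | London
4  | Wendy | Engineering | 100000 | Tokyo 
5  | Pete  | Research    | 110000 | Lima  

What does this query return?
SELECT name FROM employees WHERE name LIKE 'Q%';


LIKE 'Q%' matches names starting with 'Q'
Matching: 1

1 rows:
Quinn


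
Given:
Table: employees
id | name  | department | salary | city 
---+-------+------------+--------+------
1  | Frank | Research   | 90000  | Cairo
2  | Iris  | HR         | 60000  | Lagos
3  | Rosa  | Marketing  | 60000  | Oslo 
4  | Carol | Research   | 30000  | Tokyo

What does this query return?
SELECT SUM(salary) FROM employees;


SUM(salary) = 90000 + 60000 + 60000 + 30000 = 240000

240000


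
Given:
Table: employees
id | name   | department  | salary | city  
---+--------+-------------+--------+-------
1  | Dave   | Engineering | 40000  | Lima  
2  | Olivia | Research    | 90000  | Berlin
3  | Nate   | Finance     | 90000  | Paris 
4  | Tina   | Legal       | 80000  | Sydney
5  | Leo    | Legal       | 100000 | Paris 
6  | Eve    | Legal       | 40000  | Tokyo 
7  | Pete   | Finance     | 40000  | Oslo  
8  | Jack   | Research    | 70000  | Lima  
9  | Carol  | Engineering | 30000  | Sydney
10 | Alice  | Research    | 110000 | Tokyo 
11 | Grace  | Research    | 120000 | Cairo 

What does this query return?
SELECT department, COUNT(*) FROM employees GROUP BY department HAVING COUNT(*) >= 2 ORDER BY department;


Groups with count >= 2:
  Engineering: 2 -> PASS
  Finance: 2 -> PASS
  Legal: 3 -> PASS
  Research: 4 -> PASS


4 groups:
Engineering, 2
Finance, 2
Legal, 3
Research, 4


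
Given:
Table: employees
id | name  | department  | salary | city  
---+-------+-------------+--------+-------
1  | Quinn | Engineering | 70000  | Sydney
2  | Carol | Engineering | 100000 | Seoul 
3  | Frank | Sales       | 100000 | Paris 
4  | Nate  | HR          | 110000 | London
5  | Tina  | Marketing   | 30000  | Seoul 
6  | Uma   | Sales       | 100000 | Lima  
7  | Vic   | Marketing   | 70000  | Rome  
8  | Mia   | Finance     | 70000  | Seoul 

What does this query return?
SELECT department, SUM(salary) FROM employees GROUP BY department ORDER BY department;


Summing salary within each department:
  Engineering: 70000 + 100000 = 170000
  Finance: 70000 = 70000
  HR: 110000 = 110000
  Marketing: 30000 + 70000 = 100000
  Sales: 100000 + 100000 = 200000


5 groups:
Engineering, 170000
Finance, 70000
HR, 110000
Marketing, 100000
Sales, 200000


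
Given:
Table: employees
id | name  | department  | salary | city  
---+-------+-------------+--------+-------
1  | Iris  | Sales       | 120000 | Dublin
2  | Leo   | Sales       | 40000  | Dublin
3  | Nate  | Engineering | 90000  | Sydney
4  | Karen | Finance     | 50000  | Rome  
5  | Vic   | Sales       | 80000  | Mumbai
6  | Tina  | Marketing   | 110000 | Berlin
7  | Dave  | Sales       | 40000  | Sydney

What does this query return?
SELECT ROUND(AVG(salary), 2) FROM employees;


SUM(salary) = 530000
COUNT = 7
ROUND(AVG, 2) = ROUND(530000 / 7, 2) = 75714.29

75714.29


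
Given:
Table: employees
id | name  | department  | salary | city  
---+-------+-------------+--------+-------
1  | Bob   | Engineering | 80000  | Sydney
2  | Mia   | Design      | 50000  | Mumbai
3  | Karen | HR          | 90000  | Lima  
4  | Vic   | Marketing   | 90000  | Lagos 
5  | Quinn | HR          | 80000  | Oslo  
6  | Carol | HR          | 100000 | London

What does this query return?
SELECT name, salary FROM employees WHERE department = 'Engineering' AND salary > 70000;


Filtering: department = 'Engineering' AND salary > 70000
Matching: 1 rows

1 rows:
Bob, 80000


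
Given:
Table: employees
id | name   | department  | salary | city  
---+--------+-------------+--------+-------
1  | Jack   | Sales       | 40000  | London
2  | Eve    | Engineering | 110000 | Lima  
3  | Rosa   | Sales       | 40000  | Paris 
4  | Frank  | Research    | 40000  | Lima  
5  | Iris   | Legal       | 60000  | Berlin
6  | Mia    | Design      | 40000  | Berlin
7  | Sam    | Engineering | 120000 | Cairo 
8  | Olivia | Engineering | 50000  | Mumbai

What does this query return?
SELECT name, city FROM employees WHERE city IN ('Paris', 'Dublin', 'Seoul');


Filtering: city IN ('Paris', 'Dublin', 'Seoul')
Matching: 1 rows

1 rows:
Rosa, Paris


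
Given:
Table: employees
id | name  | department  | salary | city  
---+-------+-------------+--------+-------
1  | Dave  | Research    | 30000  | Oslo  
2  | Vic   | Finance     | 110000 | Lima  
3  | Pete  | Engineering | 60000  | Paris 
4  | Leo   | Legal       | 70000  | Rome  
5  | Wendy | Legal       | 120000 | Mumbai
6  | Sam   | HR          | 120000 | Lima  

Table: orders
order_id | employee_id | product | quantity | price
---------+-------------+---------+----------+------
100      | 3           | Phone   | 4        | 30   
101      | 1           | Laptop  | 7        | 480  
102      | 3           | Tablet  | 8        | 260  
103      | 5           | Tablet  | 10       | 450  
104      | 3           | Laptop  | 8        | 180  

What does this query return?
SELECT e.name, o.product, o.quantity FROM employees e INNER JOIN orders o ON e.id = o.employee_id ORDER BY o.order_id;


Joining employees.id = orders.employee_id:
  employee Pete (id=3) -> order Phone
  employee Dave (id=1) -> order Laptop
  employee Pete (id=3) -> order Tablet
  employee Wendy (id=5) -> order Tablet
  employee Pete (id=3) -> order Laptop


5 rows:
Pete, Phone, 4
Dave, Laptop, 7
Pete, Tablet, 8
Wendy, Tablet, 10
Pete, Laptop, 8
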